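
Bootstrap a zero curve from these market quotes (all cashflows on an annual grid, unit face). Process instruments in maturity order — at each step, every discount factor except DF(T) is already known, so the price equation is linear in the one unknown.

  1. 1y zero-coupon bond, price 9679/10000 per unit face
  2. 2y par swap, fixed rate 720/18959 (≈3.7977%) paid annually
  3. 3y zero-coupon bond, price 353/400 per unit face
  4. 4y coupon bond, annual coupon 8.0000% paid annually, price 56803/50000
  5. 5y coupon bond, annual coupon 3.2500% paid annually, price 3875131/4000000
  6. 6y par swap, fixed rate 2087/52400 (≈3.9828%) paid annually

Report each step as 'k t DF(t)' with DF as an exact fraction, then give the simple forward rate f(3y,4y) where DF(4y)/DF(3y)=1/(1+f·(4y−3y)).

1 1 9679/10000
2 2 116/125
3 3 353/400
4 4 8461/10000
5 5 4121/5000
6 6 7913/10000
f(3y,4y) = ((353/400)/(8461/10000) − 1)/(1) = 364/8461 ≈ 4.3021%

step 1 [1y] zero: DF = P = 9679/10000 ≈ 0.967900
step 2 [2y] swap r/1=720/18959: DF=(1 − 720/18959·(0.967900))/(1+720/18959) = 116/125 ≈ 0.928000
step 3 [3y] zero: DF = P = 353/400 ≈ 0.882500
step 4 [4y] bond c/1=2/25: DF=(56803/50000 − 2/25·(0.967900+0.928000+0.882500))/(1+2/25) = 8461/10000 ≈ 0.846100
step 5 [5y] bond c/1=13/400: DF=(3875131/4000000 − 13/400·(0.967900+0.928000+0.882500+0.846100))/(1+13/400) = 4121/5000 ≈ 0.824200
step 6 [6y] swap r/1=2087/52400: DF=(1 − 2087/52400·(0.967900+0.928000+0.882500+0.846100+0.824200))/(1+2087/52400) = 7913/10000 ≈ 0.791300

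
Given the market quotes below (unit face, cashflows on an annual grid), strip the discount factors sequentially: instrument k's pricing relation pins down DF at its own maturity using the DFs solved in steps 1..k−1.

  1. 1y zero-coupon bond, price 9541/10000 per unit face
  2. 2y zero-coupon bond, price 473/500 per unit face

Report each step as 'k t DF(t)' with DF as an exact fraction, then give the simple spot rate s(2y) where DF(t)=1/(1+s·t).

step 1 [1y] zero: DF = P = 9541/10000 ≈ 0.954100
step 2 [2y] zero: DF = P = 473/500 ≈ 0.946000

1 1 9541/10000
2 2 473/500
s(2y) = (1/(473/500) − 1)/(2) = 27/946 ≈ 2.8541%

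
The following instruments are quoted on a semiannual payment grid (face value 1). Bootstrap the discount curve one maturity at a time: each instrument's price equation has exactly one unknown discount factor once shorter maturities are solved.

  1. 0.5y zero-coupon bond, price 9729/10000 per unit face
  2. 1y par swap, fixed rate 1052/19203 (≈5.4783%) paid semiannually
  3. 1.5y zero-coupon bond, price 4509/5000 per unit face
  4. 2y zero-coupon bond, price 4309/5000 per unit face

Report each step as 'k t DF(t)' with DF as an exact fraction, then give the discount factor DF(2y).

step 1 [0.5y] zero: DF = P = 9729/10000 ≈ 0.972900
step 2 [1y] swap r/2=526/19203: DF=(1 − 526/19203·(0.972900))/(1+526/19203) = 4737/5000 ≈ 0.947400
step 3 [1.5y] zero: DF = P = 4509/5000 ≈ 0.901800
step 4 [2y] zero: DF = P = 4309/5000 ≈ 0.861800

1 1/2 9729/10000
2 1 4737/5000
3 3/2 4509/5000
4 2 4309/5000
DF(2y) = 4309/5000 ≈ 0.861800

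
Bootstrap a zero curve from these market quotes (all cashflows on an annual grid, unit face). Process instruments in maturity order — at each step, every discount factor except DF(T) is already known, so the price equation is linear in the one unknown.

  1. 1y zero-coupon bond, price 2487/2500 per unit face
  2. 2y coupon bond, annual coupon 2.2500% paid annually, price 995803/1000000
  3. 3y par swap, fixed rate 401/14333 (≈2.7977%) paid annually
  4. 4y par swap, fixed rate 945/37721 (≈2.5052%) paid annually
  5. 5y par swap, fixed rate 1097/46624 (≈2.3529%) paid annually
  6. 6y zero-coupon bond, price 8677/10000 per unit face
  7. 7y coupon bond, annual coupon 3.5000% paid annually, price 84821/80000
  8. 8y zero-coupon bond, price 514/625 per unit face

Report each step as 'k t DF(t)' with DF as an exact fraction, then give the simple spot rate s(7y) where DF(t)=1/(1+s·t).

1 1 2487/2500
2 2 119/125
3 3 4599/5000
4 4 1811/2000
5 5 8903/10000
6 6 8677/10000
7 7 4187/5000
8 8 514/625
s(7y) = (1/(4187/5000) − 1)/(7) = 813/29309 ≈ 2.7739%

step 1 [1y] zero: DF = P = 2487/2500 ≈ 0.994800
step 2 [2y] bond c/1=9/400: DF=(995803/1000000 − 9/400·(0.994800))/(1+9/400) = 119/125 ≈ 0.952000
step 3 [3y] swap r/1=401/14333: DF=(1 − 401/14333·(0.994800+0.952000))/(1+401/14333) = 4599/5000 ≈ 0.919800
step 4 [4y] swap r/1=945/37721: DF=(1 − 945/37721·(0.994800+0.952000+0.919800))/(1+945/37721) = 1811/2000 ≈ 0.905500
step 5 [5y] swap r/1=1097/46624: DF=(1 − 1097/46624·(0.994800+0.952000+0.919800+0.905500))/(1+1097/46624) = 8903/10000 ≈ 0.890300
step 6 [6y] zero: DF = P = 8677/10000 ≈ 0.867700
step 7 [7y] bond c/1=7/200: DF=(84821/80000 − 7/200·(0.994800+0.952000+0.919800+0.905500+0.890300+0.867700))/(1+7/200) = 4187/5000 ≈ 0.837400
step 8 [8y] zero: DF = P = 514/625 ≈ 0.822400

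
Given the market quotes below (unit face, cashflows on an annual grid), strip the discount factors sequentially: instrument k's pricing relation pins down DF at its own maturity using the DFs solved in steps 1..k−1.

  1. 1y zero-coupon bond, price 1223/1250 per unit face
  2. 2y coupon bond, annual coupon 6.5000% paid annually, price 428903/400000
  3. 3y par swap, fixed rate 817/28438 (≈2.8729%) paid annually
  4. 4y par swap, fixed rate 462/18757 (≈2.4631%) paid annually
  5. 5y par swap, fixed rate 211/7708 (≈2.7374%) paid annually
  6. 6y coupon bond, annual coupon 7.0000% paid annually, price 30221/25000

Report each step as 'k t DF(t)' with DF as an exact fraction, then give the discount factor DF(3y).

step 1 [1y] zero: DF = P = 1223/1250 ≈ 0.978400
step 2 [2y] bond c/1=13/200: DF=(428903/400000 − 13/200·(0.978400))/(1+13/200) = 9471/10000 ≈ 0.947100
step 3 [3y] swap r/1=817/28438: DF=(1 − 817/28438·(0.978400+0.947100))/(1+817/28438) = 9183/10000 ≈ 0.918300
step 4 [4y] swap r/1=462/18757: DF=(1 − 462/18757·(0.978400+0.947100+0.918300))/(1+462/18757) = 2269/2500 ≈ 0.907600
step 5 [5y] swap r/1=211/7708: DF=(1 − 211/7708·(0.978400+0.947100+0.918300+0.907600))/(1+211/7708) = 4367/5000 ≈ 0.873400
step 6 [6y] bond c/1=7/100: DF=(30221/25000 − 7/100·(0.978400+0.947100+0.918300+0.907600+0.873400))/(1+7/100) = 517/625 ≈ 0.827200

1 1 1223/1250
2 2 9471/10000
3 3 9183/10000
4 4 2269/2500
5 5 4367/5000
6 6 517/625
DF(3y) = 9183/10000 ≈ 0.918300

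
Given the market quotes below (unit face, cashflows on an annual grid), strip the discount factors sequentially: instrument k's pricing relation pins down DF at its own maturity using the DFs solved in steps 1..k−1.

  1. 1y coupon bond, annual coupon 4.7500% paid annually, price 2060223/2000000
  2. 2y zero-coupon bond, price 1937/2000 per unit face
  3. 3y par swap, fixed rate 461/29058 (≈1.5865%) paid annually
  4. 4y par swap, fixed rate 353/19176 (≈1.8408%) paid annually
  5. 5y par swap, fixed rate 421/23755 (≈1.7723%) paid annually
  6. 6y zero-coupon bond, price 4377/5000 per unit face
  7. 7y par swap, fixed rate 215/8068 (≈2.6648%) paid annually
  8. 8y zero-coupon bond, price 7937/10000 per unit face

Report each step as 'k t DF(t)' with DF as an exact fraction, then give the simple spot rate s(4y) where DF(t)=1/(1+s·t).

step 1 [1y] bond c/1=19/400: DF=(2060223/2000000 − 19/400·(0))/(1+19/400) = 4917/5000 ≈ 0.983400
step 2 [2y] zero: DF = P = 1937/2000 ≈ 0.968500
step 3 [3y] swap r/1=461/29058: DF=(1 − 461/29058·(0.983400+0.968500))/(1+461/29058) = 9539/10000 ≈ 0.953900
step 4 [4y] swap r/1=353/19176: DF=(1 − 353/19176·(0.983400+0.968500+0.953900))/(1+353/19176) = 4647/5000 ≈ 0.929400
step 5 [5y] swap r/1=421/23755: DF=(1 − 421/23755·(0.983400+0.968500+0.953900+0.929400))/(1+421/23755) = 4579/5000 ≈ 0.915800
step 6 [6y] zero: DF = P = 4377/5000 ≈ 0.875400
step 7 [7y] swap r/1=215/8068: DF=(1 − 215/8068·(0.983400+0.968500+0.953900+0.929400+0.915800+0.875400))/(1+215/8068) = 207/250 ≈ 0.828000
step 8 [8y] zero: DF = P = 7937/10000 ≈ 0.793700

1 1 4917/5000
2 2 1937/2000
3 3 9539/10000
4 4 4647/5000
5 5 4579/5000
6 6 4377/5000
7 7 207/250
8 8 7937/10000
s(4y) = (1/(4647/5000) − 1)/(4) = 353/18588 ≈ 1.8991%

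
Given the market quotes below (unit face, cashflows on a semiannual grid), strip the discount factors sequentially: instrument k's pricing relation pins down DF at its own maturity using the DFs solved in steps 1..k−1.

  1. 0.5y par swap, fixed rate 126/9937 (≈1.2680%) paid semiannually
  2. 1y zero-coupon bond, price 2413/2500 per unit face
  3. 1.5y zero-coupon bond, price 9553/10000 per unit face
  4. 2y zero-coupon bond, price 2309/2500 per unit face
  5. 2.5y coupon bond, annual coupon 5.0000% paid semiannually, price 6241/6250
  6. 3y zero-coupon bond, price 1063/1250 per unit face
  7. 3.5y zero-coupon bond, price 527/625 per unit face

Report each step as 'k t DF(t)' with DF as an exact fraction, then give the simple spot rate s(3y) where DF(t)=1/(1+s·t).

step 1 [0.5y] swap r/2=63/9937: DF=(1 − 63/9937·(0))/(1+63/9937) = 9937/10000 ≈ 0.993700
step 2 [1y] zero: DF = P = 2413/2500 ≈ 0.965200
step 3 [1.5y] zero: DF = P = 9553/10000 ≈ 0.955300
step 4 [2y] zero: DF = P = 2309/2500 ≈ 0.923600
step 5 [2.5y] bond c/2=1/40: DF=(6241/6250 − 1/40·(0.993700+0.965200+0.955300+0.923600))/(1+1/40) = 4403/5000 ≈ 0.880600
step 6 [3y] zero: DF = P = 1063/1250 ≈ 0.850400
step 7 [3.5y] zero: DF = P = 527/625 ≈ 0.843200

1 1/2 9937/10000
2 1 2413/2500
3 3/2 9553/10000
4 2 2309/2500
5 5/2 4403/5000
6 3 1063/1250
7 7/2 527/625
s(3y) = (1/(1063/1250) − 1)/(3) = 187/3189 ≈ 5.8639%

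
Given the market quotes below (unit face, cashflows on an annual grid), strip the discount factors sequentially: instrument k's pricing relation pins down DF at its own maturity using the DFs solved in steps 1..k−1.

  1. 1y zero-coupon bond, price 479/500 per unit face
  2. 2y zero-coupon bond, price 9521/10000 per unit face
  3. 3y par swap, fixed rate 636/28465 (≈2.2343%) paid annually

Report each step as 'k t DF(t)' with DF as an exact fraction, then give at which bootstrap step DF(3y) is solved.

1 1 479/500
2 2 9521/10000
3 3 2341/2500
DF(3y) is solved at step 3

step 1 [1y] zero: DF = P = 479/500 ≈ 0.958000
step 2 [2y] zero: DF = P = 9521/10000 ≈ 0.952100
step 3 [3y] swap r/1=636/28465: DF=(1 − 636/28465·(0.958000+0.952100))/(1+636/28465) = 2341/2500 ≈ 0.936400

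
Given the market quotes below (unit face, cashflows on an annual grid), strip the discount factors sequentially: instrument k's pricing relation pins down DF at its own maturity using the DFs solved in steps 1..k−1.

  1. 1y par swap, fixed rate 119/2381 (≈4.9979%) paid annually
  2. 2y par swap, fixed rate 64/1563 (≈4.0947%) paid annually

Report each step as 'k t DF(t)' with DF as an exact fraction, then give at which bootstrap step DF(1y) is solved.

1 1 2381/2500
2 2 577/625
DF(1y) is solved at step 1

step 1 [1y] swap r/1=119/2381: DF=(1 − 119/2381·(0))/(1+119/2381) = 2381/2500 ≈ 0.952400
step 2 [2y] swap r/1=64/1563: DF=(1 − 64/1563·(0.952400))/(1+64/1563) = 577/625 ≈ 0.923200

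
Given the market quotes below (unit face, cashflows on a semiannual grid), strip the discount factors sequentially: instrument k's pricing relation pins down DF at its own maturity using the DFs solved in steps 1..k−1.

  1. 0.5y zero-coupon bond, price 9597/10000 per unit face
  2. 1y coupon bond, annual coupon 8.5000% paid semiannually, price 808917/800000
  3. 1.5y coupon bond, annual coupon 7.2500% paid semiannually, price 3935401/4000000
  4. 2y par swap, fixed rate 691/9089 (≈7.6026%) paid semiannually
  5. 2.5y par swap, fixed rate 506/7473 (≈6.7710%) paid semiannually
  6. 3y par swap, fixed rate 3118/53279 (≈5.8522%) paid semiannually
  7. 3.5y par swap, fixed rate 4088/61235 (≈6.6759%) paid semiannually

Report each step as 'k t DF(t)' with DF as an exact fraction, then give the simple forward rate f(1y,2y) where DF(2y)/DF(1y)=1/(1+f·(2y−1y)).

1 1/2 9597/10000
2 1 2327/2500
3 3/2 8833/10000
4 2 4309/5000
5 5/2 4241/5000
6 3 8441/10000
7 7/2 1989/2500
f(1y,2y) = ((2327/2500)/(4309/5000) − 1)/(1) = 345/4309 ≈ 8.0065%

step 1 [0.5y] zero: DF = P = 9597/10000 ≈ 0.959700
step 2 [1y] bond c/2=17/400: DF=(808917/800000 − 17/400·(0.959700))/(1+17/400) = 2327/2500 ≈ 0.930800
step 3 [1.5y] bond c/2=29/800: DF=(3935401/4000000 − 29/800·(0.959700+0.930800))/(1+29/800) = 8833/10000 ≈ 0.883300
step 4 [2y] swap r/2=691/18178: DF=(1 − 691/18178·(0.959700+0.930800+0.883300))/(1+691/18178) = 4309/5000 ≈ 0.861800
step 5 [2.5y] swap r/2=253/7473: DF=(1 − 253/7473·(0.959700+0.930800+0.883300+0.861800))/(1+253/7473) = 4241/5000 ≈ 0.848200
step 6 [3y] swap r/2=1559/53279: DF=(1 − 1559/53279·(0.959700+0.930800+0.883300+0.861800+0.848200))/(1+1559/53279) = 8441/10000 ≈ 0.844100
step 7 [3.5y] swap r/2=2044/61235: DF=(1 − 2044/61235·(0.959700+0.930800+0.883300+0.861800+0.848200+0.844100))/(1+2044/61235) = 1989/2500 ≈ 0.795600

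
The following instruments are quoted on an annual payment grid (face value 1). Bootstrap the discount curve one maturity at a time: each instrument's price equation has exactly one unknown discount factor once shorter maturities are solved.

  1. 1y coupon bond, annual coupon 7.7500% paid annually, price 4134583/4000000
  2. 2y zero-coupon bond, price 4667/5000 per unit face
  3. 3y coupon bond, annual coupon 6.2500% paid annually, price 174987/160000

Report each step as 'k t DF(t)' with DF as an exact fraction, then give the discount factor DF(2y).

1 1 9593/10000
2 2 4667/5000
3 3 459/500
DF(2y) = 4667/5000 ≈ 0.933400

step 1 [1y] bond c/1=31/400: DF=(4134583/4000000 − 31/400·(0))/(1+31/400) = 9593/10000 ≈ 0.959300
step 2 [2y] zero: DF = P = 4667/5000 ≈ 0.933400
step 3 [3y] bond c/1=1/16: DF=(174987/160000 − 1/16·(0.959300+0.933400))/(1+1/16) = 459/500 ≈ 0.918000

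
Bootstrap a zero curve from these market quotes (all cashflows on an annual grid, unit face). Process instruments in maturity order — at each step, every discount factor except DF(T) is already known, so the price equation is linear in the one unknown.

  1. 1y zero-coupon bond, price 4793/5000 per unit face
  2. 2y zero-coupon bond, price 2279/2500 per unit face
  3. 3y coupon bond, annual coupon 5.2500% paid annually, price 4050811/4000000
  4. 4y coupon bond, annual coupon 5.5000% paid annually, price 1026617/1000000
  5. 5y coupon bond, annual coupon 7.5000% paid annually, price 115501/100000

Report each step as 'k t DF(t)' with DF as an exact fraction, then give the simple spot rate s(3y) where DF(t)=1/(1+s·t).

step 1 [1y] zero: DF = P = 4793/5000 ≈ 0.958600
step 2 [2y] zero: DF = P = 2279/2500 ≈ 0.911600
step 3 [3y] bond c/1=21/400: DF=(4050811/4000000 − 21/400·(0.958600+0.911600))/(1+21/400) = 8689/10000 ≈ 0.868900
step 4 [4y] bond c/1=11/200: DF=(1026617/1000000 − 11/200·(0.958600+0.911600+0.868900))/(1+11/200) = 8303/10000 ≈ 0.830300
step 5 [5y] bond c/1=3/40: DF=(115501/100000 − 3/40·(0.958600+0.911600+0.868900+0.830300))/(1+3/40) = 4127/5000 ≈ 0.825400

1 1 4793/5000
2 2 2279/2500
3 3 8689/10000
4 4 8303/10000
5 5 4127/5000
s(3y) = (1/(8689/10000) − 1)/(3) = 437/8689 ≈ 5.0293%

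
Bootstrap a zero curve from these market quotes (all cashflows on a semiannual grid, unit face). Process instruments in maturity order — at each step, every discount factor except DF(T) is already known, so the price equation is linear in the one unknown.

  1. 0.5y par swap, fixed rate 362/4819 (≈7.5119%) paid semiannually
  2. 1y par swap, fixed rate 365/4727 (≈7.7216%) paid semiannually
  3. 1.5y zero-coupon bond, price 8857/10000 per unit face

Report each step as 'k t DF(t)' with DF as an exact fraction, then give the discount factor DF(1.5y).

1 1/2 4819/5000
2 1 927/1000
3 3/2 8857/10000
DF(1.5y) = 8857/10000 ≈ 0.885700

step 1 [0.5y] swap r/2=181/4819: DF=(1 − 181/4819·(0))/(1+181/4819) = 4819/5000 ≈ 0.963800
step 2 [1y] swap r/2=365/9454: DF=(1 − 365/9454·(0.963800))/(1+365/9454) = 927/1000 ≈ 0.927000
step 3 [1.5y] zero: DF = P = 8857/10000 ≈ 0.885700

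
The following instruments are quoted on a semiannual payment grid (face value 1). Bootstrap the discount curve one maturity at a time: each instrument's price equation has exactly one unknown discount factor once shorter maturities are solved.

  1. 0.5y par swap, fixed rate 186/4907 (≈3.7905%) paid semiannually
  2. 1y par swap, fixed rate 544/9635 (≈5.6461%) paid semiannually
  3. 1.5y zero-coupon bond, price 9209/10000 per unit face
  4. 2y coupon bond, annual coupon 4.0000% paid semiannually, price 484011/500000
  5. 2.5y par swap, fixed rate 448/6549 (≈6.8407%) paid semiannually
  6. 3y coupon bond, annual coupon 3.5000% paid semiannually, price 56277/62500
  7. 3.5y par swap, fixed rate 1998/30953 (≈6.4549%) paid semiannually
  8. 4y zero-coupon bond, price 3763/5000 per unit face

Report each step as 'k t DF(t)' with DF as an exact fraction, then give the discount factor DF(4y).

1 1/2 4907/5000
2 1 591/625
3 3/2 9209/10000
4 2 2233/2500
5 5/2 527/625
6 3 8061/10000
7 7/2 4001/5000
8 4 3763/5000
DF(4y) = 3763/5000 ≈ 0.752600

step 1 [0.5y] swap r/2=93/4907: DF=(1 − 93/4907·(0))/(1+93/4907) = 4907/5000 ≈ 0.981400
step 2 [1y] swap r/2=272/9635: DF=(1 − 272/9635·(0.981400))/(1+272/9635) = 591/625 ≈ 0.945600
step 3 [1.5y] zero: DF = P = 9209/10000 ≈ 0.920900
step 4 [2y] bond c/2=1/50: DF=(484011/500000 − 1/50·(0.981400+0.945600+0.920900))/(1+1/50) = 2233/2500 ≈ 0.893200
step 5 [2.5y] swap r/2=224/6549: DF=(1 − 224/6549·(0.981400+0.945600+0.920900+0.893200))/(1+224/6549) = 527/625 ≈ 0.843200
step 6 [3y] bond c/2=7/400: DF=(56277/62500 − 7/400·(0.981400+0.945600+0.920900+0.893200+0.843200))/(1+7/400) = 8061/10000 ≈ 0.806100
step 7 [3.5y] swap r/2=999/30953: DF=(1 − 999/30953·(0.981400+0.945600+0.920900+0.893200+0.843200+0.806100))/(1+999/30953) = 4001/5000 ≈ 0.800200
step 8 [4y] zero: DF = P = 3763/5000 ≈ 0.752600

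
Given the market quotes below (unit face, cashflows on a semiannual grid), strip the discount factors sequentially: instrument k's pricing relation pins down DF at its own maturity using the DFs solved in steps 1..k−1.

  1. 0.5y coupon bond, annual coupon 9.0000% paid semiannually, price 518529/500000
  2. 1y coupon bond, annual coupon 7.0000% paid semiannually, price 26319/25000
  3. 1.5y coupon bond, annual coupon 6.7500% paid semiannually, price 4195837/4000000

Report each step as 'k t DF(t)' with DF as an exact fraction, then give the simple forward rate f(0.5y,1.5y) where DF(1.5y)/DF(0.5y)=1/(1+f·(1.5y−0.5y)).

1 1/2 2481/2500
2 1 2459/2500
3 3/2 4751/5000
f(0.5y,1.5y) = ((2481/2500)/(4751/5000) − 1)/(1) = 211/4751 ≈ 4.4412%

step 1 [0.5y] bond c/2=9/200: DF=(518529/500000 − 9/200·(0))/(1+9/200) = 2481/2500 ≈ 0.992400
step 2 [1y] bond c/2=7/200: DF=(26319/25000 − 7/200·(0.992400))/(1+7/200) = 2459/2500 ≈ 0.983600
step 3 [1.5y] bond c/2=27/800: DF=(4195837/4000000 − 27/800·(0.992400+0.983600))/(1+27/800) = 4751/5000 ≈ 0.950200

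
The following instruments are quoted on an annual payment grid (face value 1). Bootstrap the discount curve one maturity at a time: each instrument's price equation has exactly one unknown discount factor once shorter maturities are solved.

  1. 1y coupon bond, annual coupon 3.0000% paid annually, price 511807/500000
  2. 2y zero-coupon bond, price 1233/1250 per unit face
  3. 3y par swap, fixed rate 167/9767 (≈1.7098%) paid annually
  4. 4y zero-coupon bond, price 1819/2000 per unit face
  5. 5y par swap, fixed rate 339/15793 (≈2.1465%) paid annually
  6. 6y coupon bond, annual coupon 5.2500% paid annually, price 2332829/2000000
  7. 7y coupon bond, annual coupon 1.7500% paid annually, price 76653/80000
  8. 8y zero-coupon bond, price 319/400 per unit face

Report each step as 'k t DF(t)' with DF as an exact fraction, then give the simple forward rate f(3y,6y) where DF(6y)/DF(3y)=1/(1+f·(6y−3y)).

1 1 4969/5000
2 2 1233/1250
3 3 9499/10000
4 4 1819/2000
5 5 8983/10000
6 6 8719/10000
7 7 2113/2500
8 8 319/400
f(3y,6y) = ((9499/10000)/(8719/10000) − 1)/(3) = 260/8719 ≈ 2.9820%

step 1 [1y] bond c/1=3/100: DF=(511807/500000 − 3/100·(0))/(1+3/100) = 4969/5000 ≈ 0.993800
step 2 [2y] zero: DF = P = 1233/1250 ≈ 0.986400
step 3 [3y] swap r/1=167/9767: DF=(1 − 167/9767·(0.993800+0.986400))/(1+167/9767) = 9499/10000 ≈ 0.949900
step 4 [4y] zero: DF = P = 1819/2000 ≈ 0.909500
step 5 [5y] swap r/1=339/15793: DF=(1 − 339/15793·(0.993800+0.986400+0.949900+0.909500))/(1+339/15793) = 8983/10000 ≈ 0.898300
step 6 [6y] bond c/1=21/400: DF=(2332829/2000000 − 21/400·(0.993800+0.986400+0.949900+0.909500+0.898300))/(1+21/400) = 8719/10000 ≈ 0.871900
step 7 [7y] bond c/1=7/400: DF=(76653/80000 − 7/400·(0.993800+0.986400+0.949900+0.909500+0.898300+0.871900))/(1+7/400) = 2113/2500 ≈ 0.845200
step 8 [8y] zero: DF = P = 319/400 ≈ 0.797500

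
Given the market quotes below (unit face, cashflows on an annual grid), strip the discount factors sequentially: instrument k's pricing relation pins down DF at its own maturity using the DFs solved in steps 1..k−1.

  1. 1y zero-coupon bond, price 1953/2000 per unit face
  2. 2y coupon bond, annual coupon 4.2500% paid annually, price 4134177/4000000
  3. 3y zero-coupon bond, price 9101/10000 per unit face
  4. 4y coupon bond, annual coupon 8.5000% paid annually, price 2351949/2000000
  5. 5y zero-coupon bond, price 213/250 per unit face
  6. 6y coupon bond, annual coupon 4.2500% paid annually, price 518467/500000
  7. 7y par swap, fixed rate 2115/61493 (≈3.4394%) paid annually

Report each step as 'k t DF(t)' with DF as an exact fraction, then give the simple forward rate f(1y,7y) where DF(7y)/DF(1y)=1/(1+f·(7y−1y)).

1 1 1953/2000
2 2 2379/2500
3 3 9101/10000
4 4 1723/2000
5 5 213/250
6 6 8091/10000
7 7 1577/2000
f(1y,7y) = ((1953/2000)/(1577/2000) − 1)/(6) = 188/4731 ≈ 3.9738%

step 1 [1y] zero: DF = P = 1953/2000 ≈ 0.976500
step 2 [2y] bond c/1=17/400: DF=(4134177/4000000 − 17/400·(0.976500))/(1+17/400) = 2379/2500 ≈ 0.951600
step 3 [3y] zero: DF = P = 9101/10000 ≈ 0.910100
step 4 [4y] bond c/1=17/200: DF=(2351949/2000000 − 17/200·(0.976500+0.951600+0.910100))/(1+17/200) = 1723/2000 ≈ 0.861500
step 5 [5y] zero: DF = P = 213/250 ≈ 0.852000
step 6 [6y] bond c/1=17/400: DF=(518467/500000 − 17/400·(0.976500+0.951600+0.910100+0.861500+0.852000))/(1+17/400) = 8091/10000 ≈ 0.809100
step 7 [7y] swap r/1=2115/61493: DF=(1 − 2115/61493·(0.976500+0.951600+0.910100+0.861500+0.852000+0.809100))/(1+2115/61493) = 1577/2000 ≈ 0.788500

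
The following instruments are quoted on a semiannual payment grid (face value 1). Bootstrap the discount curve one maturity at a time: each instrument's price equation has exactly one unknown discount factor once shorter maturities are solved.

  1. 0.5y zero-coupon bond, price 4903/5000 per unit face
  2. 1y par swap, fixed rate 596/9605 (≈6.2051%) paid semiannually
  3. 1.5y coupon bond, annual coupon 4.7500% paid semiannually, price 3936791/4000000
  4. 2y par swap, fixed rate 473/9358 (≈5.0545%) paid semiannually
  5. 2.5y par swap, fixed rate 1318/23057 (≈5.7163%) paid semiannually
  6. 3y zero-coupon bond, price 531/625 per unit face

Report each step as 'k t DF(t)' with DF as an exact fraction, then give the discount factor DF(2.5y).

1 1/2 4903/5000
2 1 2351/2500
3 3/2 573/625
4 2 4527/5000
5 5/2 4341/5000
6 3 531/625
DF(2.5y) = 4341/5000 ≈ 0.868200

step 1 [0.5y] zero: DF = P = 4903/5000 ≈ 0.980600
step 2 [1y] swap r/2=298/9605: DF=(1 − 298/9605·(0.980600))/(1+298/9605) = 2351/2500 ≈ 0.940400
step 3 [1.5y] bond c/2=19/800: DF=(3936791/4000000 − 19/800·(0.980600+0.940400))/(1+19/800) = 573/625 ≈ 0.916800
step 4 [2y] swap r/2=473/18716: DF=(1 − 473/18716·(0.980600+0.940400+0.916800))/(1+473/18716) = 4527/5000 ≈ 0.905400
step 5 [2.5y] swap r/2=659/23057: DF=(1 − 659/23057·(0.980600+0.940400+0.916800+0.905400))/(1+659/23057) = 4341/5000 ≈ 0.868200
step 6 [3y] zero: DF = P = 531/625 ≈ 0.849600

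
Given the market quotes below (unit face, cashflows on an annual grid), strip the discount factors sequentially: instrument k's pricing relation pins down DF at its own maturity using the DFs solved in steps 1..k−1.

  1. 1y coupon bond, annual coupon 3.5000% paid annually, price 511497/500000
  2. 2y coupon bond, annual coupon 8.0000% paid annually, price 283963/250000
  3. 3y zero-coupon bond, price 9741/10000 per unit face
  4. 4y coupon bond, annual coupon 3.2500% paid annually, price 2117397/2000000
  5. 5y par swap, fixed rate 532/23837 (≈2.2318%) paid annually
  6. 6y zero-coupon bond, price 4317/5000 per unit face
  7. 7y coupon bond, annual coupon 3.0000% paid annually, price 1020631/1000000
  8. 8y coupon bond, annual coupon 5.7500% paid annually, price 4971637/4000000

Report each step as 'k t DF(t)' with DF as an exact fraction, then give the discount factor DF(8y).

step 1 [1y] bond c/1=7/200: DF=(511497/500000 − 7/200·(0))/(1+7/200) = 2471/2500 ≈ 0.988400
step 2 [2y] bond c/1=2/25: DF=(283963/250000 − 2/25·(0.988400))/(1+2/25) = 1957/2000 ≈ 0.978500
step 3 [3y] zero: DF = P = 9741/10000 ≈ 0.974100
step 4 [4y] bond c/1=13/400: DF=(2117397/2000000 − 13/400·(0.988400+0.978500+0.974100))/(1+13/400) = 583/625 ≈ 0.932800
step 5 [5y] swap r/1=532/23837: DF=(1 − 532/23837·(0.988400+0.978500+0.974100+0.932800))/(1+532/23837) = 1117/1250 ≈ 0.893600
step 6 [6y] zero: DF = P = 4317/5000 ≈ 0.863400
step 7 [7y] bond c/1=3/100: DF=(1020631/1000000 − 3/100·(0.988400+0.978500+0.974100+0.932800+0.893600+0.863400))/(1+3/100) = 8269/10000 ≈ 0.826900
step 8 [8y] bond c/1=23/400: DF=(4971637/4000000 − 23/400·(0.988400+0.978500+0.974100+0.932800+0.893600+0.863400+0.826900))/(1+23/400) = 4121/5000 ≈ 0.824200

1 1 2471/2500
2 2 1957/2000
3 3 9741/10000
4 4 583/625
5 5 1117/1250
6 6 4317/5000
7 7 8269/10000
8 8 4121/5000
DF(8y) = 4121/5000 ≈ 0.824200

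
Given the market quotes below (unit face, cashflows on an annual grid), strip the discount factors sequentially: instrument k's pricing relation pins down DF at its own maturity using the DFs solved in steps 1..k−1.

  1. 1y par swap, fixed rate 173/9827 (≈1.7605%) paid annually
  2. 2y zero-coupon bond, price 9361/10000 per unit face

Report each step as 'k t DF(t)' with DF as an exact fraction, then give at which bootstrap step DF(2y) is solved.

step 1 [1y] swap r/1=173/9827: DF=(1 − 173/9827·(0))/(1+173/9827) = 9827/10000 ≈ 0.982700
step 2 [2y] zero: DF = P = 9361/10000 ≈ 0.936100

1 1 9827/10000
2 2 9361/10000
DF(2y) is solved at step 2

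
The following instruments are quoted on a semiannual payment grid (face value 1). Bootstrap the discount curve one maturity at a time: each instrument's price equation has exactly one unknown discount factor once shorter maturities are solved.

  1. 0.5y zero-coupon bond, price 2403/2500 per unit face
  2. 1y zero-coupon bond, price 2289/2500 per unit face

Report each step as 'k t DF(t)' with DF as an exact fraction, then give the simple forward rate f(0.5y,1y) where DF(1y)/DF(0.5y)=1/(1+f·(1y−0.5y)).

1 1/2 2403/2500
2 1 2289/2500
f(0.5y,1y) = ((2403/2500)/(2289/2500) − 1)/(1/2) = 76/763 ≈ 9.9607%

step 1 [0.5y] zero: DF = P = 2403/2500 ≈ 0.961200
step 2 [1y] zero: DF = P = 2289/2500 ≈ 0.915600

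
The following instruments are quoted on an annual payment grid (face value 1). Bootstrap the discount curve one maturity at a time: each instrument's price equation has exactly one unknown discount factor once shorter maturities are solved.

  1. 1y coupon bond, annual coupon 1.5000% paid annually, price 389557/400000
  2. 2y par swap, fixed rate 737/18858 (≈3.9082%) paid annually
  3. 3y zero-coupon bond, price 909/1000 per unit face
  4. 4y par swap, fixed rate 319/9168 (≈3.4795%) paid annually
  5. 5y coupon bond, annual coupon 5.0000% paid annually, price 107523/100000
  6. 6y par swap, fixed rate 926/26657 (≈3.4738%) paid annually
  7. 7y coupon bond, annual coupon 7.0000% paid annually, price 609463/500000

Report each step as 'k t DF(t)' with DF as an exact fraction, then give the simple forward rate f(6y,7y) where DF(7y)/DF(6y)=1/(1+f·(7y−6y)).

step 1 [1y] bond c/1=3/200: DF=(389557/400000 − 3/200·(0))/(1+3/200) = 1919/2000 ≈ 0.959500
step 2 [2y] swap r/1=737/18858: DF=(1 − 737/18858·(0.959500))/(1+737/18858) = 9263/10000 ≈ 0.926300
step 3 [3y] zero: DF = P = 909/1000 ≈ 0.909000
step 4 [4y] swap r/1=319/9168: DF=(1 − 319/9168·(0.959500+0.926300+0.909000))/(1+319/9168) = 2181/2500 ≈ 0.872400
step 5 [5y] bond c/1=1/20: DF=(107523/100000 − 1/20·(0.959500+0.926300+0.909000+0.872400))/(1+1/20) = 4247/5000 ≈ 0.849400
step 6 [6y] swap r/1=926/26657: DF=(1 − 926/26657·(0.959500+0.926300+0.909000+0.872400+0.849400))/(1+926/26657) = 2037/2500 ≈ 0.814800
step 7 [7y] bond c/1=7/100: DF=(609463/500000 − 7/100·(0.959500+0.926300+0.909000+0.872400+0.849400+0.814800))/(1+7/100) = 494/625 ≈ 0.790400

1 1 1919/2000
2 2 9263/10000
3 3 909/1000
4 4 2181/2500
5 5 4247/5000
6 6 2037/2500
7 7 494/625
f(6y,7y) = ((2037/2500)/(494/625) − 1)/(1) = 61/1976 ≈ 3.0870%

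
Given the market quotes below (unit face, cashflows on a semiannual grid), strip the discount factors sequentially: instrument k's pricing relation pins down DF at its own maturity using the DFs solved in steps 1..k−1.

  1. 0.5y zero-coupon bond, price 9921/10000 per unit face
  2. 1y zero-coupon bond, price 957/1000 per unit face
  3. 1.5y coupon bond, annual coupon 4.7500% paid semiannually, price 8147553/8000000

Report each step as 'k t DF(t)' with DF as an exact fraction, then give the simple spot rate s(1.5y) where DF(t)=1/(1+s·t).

step 1 [0.5y] zero: DF = P = 9921/10000 ≈ 0.992100
step 2 [1y] zero: DF = P = 957/1000 ≈ 0.957000
step 3 [1.5y] bond c/2=19/800: DF=(8147553/8000000 − 19/800·(0.992100+0.957000))/(1+19/800) = 1187/1250 ≈ 0.949600

1 1/2 9921/10000
2 1 957/1000
3 3/2 1187/1250
s(1.5y) = (1/(1187/1250) − 1)/(3/2) = 42/1187 ≈ 3.5383%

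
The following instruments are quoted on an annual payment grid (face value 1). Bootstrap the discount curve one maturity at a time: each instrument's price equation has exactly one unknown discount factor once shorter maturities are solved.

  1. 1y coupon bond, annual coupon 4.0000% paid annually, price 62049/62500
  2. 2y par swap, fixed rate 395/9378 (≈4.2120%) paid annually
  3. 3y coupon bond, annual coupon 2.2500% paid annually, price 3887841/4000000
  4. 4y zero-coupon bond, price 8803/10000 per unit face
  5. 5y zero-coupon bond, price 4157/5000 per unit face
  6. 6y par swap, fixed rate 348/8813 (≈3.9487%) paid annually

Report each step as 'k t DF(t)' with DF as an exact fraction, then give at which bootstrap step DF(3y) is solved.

step 1 [1y] bond c/1=1/25: DF=(62049/62500 − 1/25·(0))/(1+1/25) = 4773/5000 ≈ 0.954600
step 2 [2y] swap r/1=395/9378: DF=(1 − 395/9378·(0.954600))/(1+395/9378) = 921/1000 ≈ 0.921000
step 3 [3y] bond c/1=9/400: DF=(3887841/4000000 − 9/400·(0.954600+0.921000))/(1+9/400) = 9093/10000 ≈ 0.909300
step 4 [4y] zero: DF = P = 8803/10000 ≈ 0.880300
step 5 [5y] zero: DF = P = 4157/5000 ≈ 0.831400
step 6 [6y] swap r/1=348/8813: DF=(1 − 348/8813·(0.954600+0.921000+0.909300+0.880300+0.831400))/(1+348/8813) = 989/1250 ≈ 0.791200

1 1 4773/5000
2 2 921/1000
3 3 9093/10000
4 4 8803/10000
5 5 4157/5000
6 6 989/1250
DF(3y) is solved at step 3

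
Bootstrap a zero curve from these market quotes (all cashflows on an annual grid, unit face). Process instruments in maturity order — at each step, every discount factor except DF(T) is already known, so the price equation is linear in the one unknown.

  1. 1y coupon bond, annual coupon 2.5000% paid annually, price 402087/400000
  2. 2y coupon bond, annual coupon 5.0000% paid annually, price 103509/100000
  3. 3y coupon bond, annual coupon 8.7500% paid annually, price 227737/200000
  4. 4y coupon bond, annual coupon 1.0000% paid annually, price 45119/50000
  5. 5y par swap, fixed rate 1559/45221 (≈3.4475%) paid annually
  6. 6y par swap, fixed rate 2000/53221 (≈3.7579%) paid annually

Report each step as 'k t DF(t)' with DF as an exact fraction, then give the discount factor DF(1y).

step 1 [1y] bond c/1=1/40: DF=(402087/400000 − 1/40·(0))/(1+1/40) = 9807/10000 ≈ 0.980700
step 2 [2y] bond c/1=1/20: DF=(103509/100000 − 1/20·(0.980700))/(1+1/20) = 9391/10000 ≈ 0.939100
step 3 [3y] bond c/1=7/80: DF=(227737/200000 − 7/80·(0.980700+0.939100))/(1+7/80) = 4463/5000 ≈ 0.892600
step 4 [4y] bond c/1=1/100: DF=(45119/50000 − 1/100·(0.980700+0.939100+0.892600))/(1+1/100) = 541/625 ≈ 0.865600
step 5 [5y] swap r/1=1559/45221: DF=(1 − 1559/45221·(0.980700+0.939100+0.892600+0.865600))/(1+1559/45221) = 8441/10000 ≈ 0.844100
step 6 [6y] swap r/1=2000/53221: DF=(1 − 2000/53221·(0.980700+0.939100+0.892600+0.865600+0.844100))/(1+2000/53221) = 4/5 ≈ 0.800000

1 1 9807/10000
2 2 9391/10000
3 3 4463/5000
4 4 541/625
5 5 8441/10000
6 6 4/5
DF(1y) = 9807/10000 ≈ 0.980700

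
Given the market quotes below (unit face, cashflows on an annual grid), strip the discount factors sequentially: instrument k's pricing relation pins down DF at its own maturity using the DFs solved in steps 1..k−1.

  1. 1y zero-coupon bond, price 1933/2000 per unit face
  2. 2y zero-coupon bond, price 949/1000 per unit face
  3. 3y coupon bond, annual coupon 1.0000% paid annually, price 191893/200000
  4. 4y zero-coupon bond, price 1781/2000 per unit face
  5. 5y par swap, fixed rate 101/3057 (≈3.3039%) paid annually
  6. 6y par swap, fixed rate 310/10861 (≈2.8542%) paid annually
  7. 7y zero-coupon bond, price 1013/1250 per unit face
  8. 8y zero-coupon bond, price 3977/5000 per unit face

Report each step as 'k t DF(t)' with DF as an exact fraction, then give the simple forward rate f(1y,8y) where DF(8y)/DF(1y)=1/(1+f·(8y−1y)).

1 1 1933/2000
2 2 949/1000
3 3 931/1000
4 4 1781/2000
5 5 1697/2000
6 6 169/200
7 7 1013/1250
8 8 3977/5000
f(1y,8y) = ((1933/2000)/(3977/5000) − 1)/(7) = 1711/55678 ≈ 3.0730%

step 1 [1y] zero: DF = P = 1933/2000 ≈ 0.966500
step 2 [2y] zero: DF = P = 949/1000 ≈ 0.949000
step 3 [3y] bond c/1=1/100: DF=(191893/200000 − 1/100·(0.966500+0.949000))/(1+1/100) = 931/1000 ≈ 0.931000
step 4 [4y] zero: DF = P = 1781/2000 ≈ 0.890500
step 5 [5y] swap r/1=101/3057: DF=(1 − 101/3057·(0.966500+0.949000+0.931000+0.890500))/(1+101/3057) = 1697/2000 ≈ 0.848500
step 6 [6y] swap r/1=310/10861: DF=(1 − 310/10861·(0.966500+0.949000+0.931000+0.890500+0.848500))/(1+310/10861) = 169/200 ≈ 0.845000
step 7 [7y] zero: DF = P = 1013/1250 ≈ 0.810400
step 8 [8y] zero: DF = P = 3977/5000 ≈ 0.795400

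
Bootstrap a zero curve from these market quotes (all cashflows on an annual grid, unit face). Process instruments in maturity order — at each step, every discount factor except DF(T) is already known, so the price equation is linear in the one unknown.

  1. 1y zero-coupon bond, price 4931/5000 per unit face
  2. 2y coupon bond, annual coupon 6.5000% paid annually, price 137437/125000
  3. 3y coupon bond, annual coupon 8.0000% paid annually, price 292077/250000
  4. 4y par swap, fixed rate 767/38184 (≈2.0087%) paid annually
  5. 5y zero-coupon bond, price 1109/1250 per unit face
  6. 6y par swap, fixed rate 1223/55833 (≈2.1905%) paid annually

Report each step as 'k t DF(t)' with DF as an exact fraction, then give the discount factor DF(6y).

step 1 [1y] zero: DF = P = 4931/5000 ≈ 0.986200
step 2 [2y] bond c/1=13/200: DF=(137437/125000 − 13/200·(0.986200))/(1+13/200) = 4861/5000 ≈ 0.972200
step 3 [3y] bond c/1=2/25: DF=(292077/250000 − 2/25·(0.986200+0.972200))/(1+2/25) = 9367/10000 ≈ 0.936700
step 4 [4y] swap r/1=767/38184: DF=(1 − 767/38184·(0.986200+0.972200+0.936700))/(1+767/38184) = 9233/10000 ≈ 0.923300
step 5 [5y] zero: DF = P = 1109/1250 ≈ 0.887200
step 6 [6y] swap r/1=1223/55833: DF=(1 − 1223/55833·(0.986200+0.972200+0.936700+0.923300+0.887200))/(1+1223/55833) = 8777/10000 ≈ 0.877700

1 1 4931/5000
2 2 4861/5000
3 3 9367/10000
4 4 9233/10000
5 5 1109/1250
6 6 8777/10000
DF(6y) = 8777/10000 ≈ 0.877700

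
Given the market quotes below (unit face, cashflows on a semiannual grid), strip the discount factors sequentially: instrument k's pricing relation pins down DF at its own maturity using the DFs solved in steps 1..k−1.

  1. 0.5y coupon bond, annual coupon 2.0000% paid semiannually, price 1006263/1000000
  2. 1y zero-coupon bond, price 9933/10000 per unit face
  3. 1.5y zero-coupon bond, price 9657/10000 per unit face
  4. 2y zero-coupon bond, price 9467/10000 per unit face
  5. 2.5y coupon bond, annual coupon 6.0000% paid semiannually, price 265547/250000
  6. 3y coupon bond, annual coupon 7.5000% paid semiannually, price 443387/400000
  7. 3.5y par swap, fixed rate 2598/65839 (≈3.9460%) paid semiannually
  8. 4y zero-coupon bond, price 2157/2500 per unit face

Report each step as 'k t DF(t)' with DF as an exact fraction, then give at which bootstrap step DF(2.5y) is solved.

1 1/2 9963/10000
2 1 9933/10000
3 3/2 9657/10000
4 2 9467/10000
5 5/2 1147/1250
6 3 4471/5000
7 7/2 8701/10000
8 4 2157/2500
DF(2.5y) is solved at step 5

step 1 [0.5y] bond c/2=1/100: DF=(1006263/1000000 − 1/100·(0))/(1+1/100) = 9963/10000 ≈ 0.996300
step 2 [1y] zero: DF = P = 9933/10000 ≈ 0.993300
step 3 [1.5y] zero: DF = P = 9657/10000 ≈ 0.965700
step 4 [2y] zero: DF = P = 9467/10000 ≈ 0.946700
step 5 [2.5y] bond c/2=3/100: DF=(265547/250000 − 3/100·(0.996300+0.993300+0.965700+0.946700))/(1+3/100) = 1147/1250 ≈ 0.917600
step 6 [3y] bond c/2=3/80: DF=(443387/400000 − 3/80·(0.996300+0.993300+0.965700+0.946700+0.917600))/(1+3/80) = 4471/5000 ≈ 0.894200
step 7 [3.5y] swap r/2=1299/65839: DF=(1 − 1299/65839·(0.996300+0.993300+0.965700+0.946700+0.917600+0.894200))/(1+1299/65839) = 8701/10000 ≈ 0.870100
step 8 [4y] zero: DF = P = 2157/2500 ≈ 0.862800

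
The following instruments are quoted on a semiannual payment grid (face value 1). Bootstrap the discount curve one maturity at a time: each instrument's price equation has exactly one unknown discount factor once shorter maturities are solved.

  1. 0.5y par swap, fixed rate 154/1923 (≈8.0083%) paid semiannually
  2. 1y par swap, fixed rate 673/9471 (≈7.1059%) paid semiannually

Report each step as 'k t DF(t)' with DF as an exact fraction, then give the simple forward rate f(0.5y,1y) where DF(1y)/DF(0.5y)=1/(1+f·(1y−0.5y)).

step 1 [0.5y] swap r/2=77/1923: DF=(1 − 77/1923·(0))/(1+77/1923) = 1923/2000 ≈ 0.961500
step 2 [1y] swap r/2=673/18942: DF=(1 − 673/18942·(0.961500))/(1+673/18942) = 9327/10000 ≈ 0.932700

1 1/2 1923/2000
2 1 9327/10000
f(0.5y,1y) = ((1923/2000)/(9327/10000) − 1)/(1/2) = 192/3109 ≈ 6.1756%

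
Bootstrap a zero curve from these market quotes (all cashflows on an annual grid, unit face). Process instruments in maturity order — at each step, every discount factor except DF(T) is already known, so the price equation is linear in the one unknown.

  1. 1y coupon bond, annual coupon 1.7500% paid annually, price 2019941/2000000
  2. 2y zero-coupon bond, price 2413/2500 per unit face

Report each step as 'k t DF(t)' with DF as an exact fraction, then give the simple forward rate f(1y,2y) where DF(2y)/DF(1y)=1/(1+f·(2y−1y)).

step 1 [1y] bond c/1=7/400: DF=(2019941/2000000 − 7/400·(0))/(1+7/400) = 4963/5000 ≈ 0.992600
step 2 [2y] zero: DF = P = 2413/2500 ≈ 0.965200

1 1 4963/5000
2 2 2413/2500
f(1y,2y) = ((4963/5000)/(2413/2500) − 1)/(1) = 137/4826 ≈ 2.8388%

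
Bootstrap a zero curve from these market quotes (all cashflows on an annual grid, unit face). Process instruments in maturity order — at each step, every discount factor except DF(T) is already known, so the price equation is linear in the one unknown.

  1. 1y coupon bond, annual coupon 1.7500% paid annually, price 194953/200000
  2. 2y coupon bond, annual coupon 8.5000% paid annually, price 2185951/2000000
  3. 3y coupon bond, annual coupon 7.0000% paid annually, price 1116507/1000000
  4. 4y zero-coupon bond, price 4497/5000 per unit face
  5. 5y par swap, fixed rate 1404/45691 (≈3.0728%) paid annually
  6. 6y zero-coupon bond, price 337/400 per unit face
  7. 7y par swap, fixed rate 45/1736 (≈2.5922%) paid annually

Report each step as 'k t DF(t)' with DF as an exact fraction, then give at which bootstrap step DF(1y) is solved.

step 1 [1y] bond c/1=7/400: DF=(194953/200000 − 7/400·(0))/(1+7/400) = 479/500 ≈ 0.958000
step 2 [2y] bond c/1=17/200: DF=(2185951/2000000 − 17/200·(0.958000))/(1+17/200) = 9323/10000 ≈ 0.932300
step 3 [3y] bond c/1=7/100: DF=(1116507/1000000 − 7/100·(0.958000+0.932300))/(1+7/100) = 4599/5000 ≈ 0.919800
step 4 [4y] zero: DF = P = 4497/5000 ≈ 0.899400
step 5 [5y] swap r/1=1404/45691: DF=(1 − 1404/45691·(0.958000+0.932300+0.919800+0.899400))/(1+1404/45691) = 2149/2500 ≈ 0.859600
step 6 [6y] zero: DF = P = 337/400 ≈ 0.842500
step 7 [7y] swap r/1=45/1736: DF=(1 − 45/1736·(0.958000+0.932300+0.919800+0.899400+0.859600+0.842500))/(1+45/1736) = 419/500 ≈ 0.838000

1 1 479/500
2 2 9323/10000
3 3 4599/5000
4 4 4497/5000
5 5 2149/2500
6 6 337/400
7 7 419/500
DF(1y) is solved at step 1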